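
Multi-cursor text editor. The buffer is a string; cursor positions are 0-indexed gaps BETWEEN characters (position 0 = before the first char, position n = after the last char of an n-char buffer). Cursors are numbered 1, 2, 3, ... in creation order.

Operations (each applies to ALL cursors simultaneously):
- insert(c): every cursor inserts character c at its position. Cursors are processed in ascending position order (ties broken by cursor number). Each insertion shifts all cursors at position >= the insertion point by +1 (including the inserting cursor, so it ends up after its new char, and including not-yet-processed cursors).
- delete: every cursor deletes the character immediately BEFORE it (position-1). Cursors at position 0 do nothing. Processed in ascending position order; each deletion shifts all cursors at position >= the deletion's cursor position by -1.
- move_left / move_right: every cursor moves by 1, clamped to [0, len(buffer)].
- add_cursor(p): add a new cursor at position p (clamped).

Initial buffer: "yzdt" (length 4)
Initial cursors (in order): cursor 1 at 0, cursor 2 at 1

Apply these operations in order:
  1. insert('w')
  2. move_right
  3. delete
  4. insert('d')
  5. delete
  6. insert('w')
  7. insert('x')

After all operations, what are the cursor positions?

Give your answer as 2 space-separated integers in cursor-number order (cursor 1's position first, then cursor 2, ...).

Answer: 3 6

Derivation:
After op 1 (insert('w')): buffer="wywzdt" (len 6), cursors c1@1 c2@3, authorship 1.2...
After op 2 (move_right): buffer="wywzdt" (len 6), cursors c1@2 c2@4, authorship 1.2...
After op 3 (delete): buffer="wwdt" (len 4), cursors c1@1 c2@2, authorship 12..
After op 4 (insert('d')): buffer="wdwddt" (len 6), cursors c1@2 c2@4, authorship 1122..
After op 5 (delete): buffer="wwdt" (len 4), cursors c1@1 c2@2, authorship 12..
After op 6 (insert('w')): buffer="wwwwdt" (len 6), cursors c1@2 c2@4, authorship 1122..
After op 7 (insert('x')): buffer="wwxwwxdt" (len 8), cursors c1@3 c2@6, authorship 111222..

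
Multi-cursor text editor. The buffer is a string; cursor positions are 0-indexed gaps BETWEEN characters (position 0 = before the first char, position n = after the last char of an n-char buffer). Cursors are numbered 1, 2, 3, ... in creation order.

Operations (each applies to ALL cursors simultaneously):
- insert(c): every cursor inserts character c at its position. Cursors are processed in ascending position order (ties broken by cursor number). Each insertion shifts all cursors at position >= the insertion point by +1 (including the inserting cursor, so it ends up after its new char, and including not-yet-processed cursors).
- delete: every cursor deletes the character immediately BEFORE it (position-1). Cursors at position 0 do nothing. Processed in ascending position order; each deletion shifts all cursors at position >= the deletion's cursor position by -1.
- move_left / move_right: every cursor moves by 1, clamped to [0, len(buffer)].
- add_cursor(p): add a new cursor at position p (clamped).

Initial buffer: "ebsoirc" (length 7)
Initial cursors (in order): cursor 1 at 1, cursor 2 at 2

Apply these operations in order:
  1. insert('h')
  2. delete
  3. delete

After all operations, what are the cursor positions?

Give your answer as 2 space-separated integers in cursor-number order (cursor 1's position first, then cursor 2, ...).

Answer: 0 0

Derivation:
After op 1 (insert('h')): buffer="ehbhsoirc" (len 9), cursors c1@2 c2@4, authorship .1.2.....
After op 2 (delete): buffer="ebsoirc" (len 7), cursors c1@1 c2@2, authorship .......
After op 3 (delete): buffer="soirc" (len 5), cursors c1@0 c2@0, authorship .....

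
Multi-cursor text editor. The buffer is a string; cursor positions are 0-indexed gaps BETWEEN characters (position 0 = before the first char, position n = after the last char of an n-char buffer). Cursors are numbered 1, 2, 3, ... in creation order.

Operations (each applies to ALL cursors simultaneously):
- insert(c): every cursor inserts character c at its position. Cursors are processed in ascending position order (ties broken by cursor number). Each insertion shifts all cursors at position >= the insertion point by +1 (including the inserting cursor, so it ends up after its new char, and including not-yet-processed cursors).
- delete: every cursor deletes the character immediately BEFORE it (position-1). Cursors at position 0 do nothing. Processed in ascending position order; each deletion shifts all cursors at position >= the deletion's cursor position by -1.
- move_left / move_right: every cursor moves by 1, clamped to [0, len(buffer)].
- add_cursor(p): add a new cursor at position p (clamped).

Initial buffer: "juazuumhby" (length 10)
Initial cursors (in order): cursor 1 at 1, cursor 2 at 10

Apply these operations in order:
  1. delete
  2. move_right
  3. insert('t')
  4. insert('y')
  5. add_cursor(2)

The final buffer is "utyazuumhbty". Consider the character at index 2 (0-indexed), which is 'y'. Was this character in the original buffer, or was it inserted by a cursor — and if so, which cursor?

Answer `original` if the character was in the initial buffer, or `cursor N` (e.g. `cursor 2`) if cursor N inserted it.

After op 1 (delete): buffer="uazuumhb" (len 8), cursors c1@0 c2@8, authorship ........
After op 2 (move_right): buffer="uazuumhb" (len 8), cursors c1@1 c2@8, authorship ........
After op 3 (insert('t')): buffer="utazuumhbt" (len 10), cursors c1@2 c2@10, authorship .1.......2
After op 4 (insert('y')): buffer="utyazuumhbty" (len 12), cursors c1@3 c2@12, authorship .11.......22
After op 5 (add_cursor(2)): buffer="utyazuumhbty" (len 12), cursors c3@2 c1@3 c2@12, authorship .11.......22
Authorship (.=original, N=cursor N): . 1 1 . . . . . . . 2 2
Index 2: author = 1

Answer: cursor 1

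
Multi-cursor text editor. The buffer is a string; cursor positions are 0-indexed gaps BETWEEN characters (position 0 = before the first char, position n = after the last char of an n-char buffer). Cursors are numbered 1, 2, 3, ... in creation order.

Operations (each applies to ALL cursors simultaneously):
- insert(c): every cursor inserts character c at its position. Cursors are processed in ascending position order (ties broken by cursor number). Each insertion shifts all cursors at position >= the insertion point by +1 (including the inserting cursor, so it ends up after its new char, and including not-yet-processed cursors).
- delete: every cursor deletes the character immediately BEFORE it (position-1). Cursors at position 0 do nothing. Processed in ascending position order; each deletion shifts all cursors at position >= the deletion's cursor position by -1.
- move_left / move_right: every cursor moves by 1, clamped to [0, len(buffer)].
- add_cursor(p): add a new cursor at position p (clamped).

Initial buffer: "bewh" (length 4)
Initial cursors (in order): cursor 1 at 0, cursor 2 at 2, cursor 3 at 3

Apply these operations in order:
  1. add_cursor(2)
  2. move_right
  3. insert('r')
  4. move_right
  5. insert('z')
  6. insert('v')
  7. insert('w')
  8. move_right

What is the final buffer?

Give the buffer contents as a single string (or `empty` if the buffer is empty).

After op 1 (add_cursor(2)): buffer="bewh" (len 4), cursors c1@0 c2@2 c4@2 c3@3, authorship ....
After op 2 (move_right): buffer="bewh" (len 4), cursors c1@1 c2@3 c4@3 c3@4, authorship ....
After op 3 (insert('r')): buffer="brewrrhr" (len 8), cursors c1@2 c2@6 c4@6 c3@8, authorship .1..24.3
After op 4 (move_right): buffer="brewrrhr" (len 8), cursors c1@3 c2@7 c4@7 c3@8, authorship .1..24.3
After op 5 (insert('z')): buffer="brezwrrhzzrz" (len 12), cursors c1@4 c2@10 c4@10 c3@12, authorship .1.1.24.2433
After op 6 (insert('v')): buffer="brezvwrrhzzvvrzv" (len 16), cursors c1@5 c2@13 c4@13 c3@16, authorship .1.11.24.2424333
After op 7 (insert('w')): buffer="brezvwwrrhzzvvwwrzvw" (len 20), cursors c1@6 c2@16 c4@16 c3@20, authorship .1.111.24.2424243333
After op 8 (move_right): buffer="brezvwwrrhzzvvwwrzvw" (len 20), cursors c1@7 c2@17 c4@17 c3@20, authorship .1.111.24.2424243333

Answer: brezvwwrrhzzvvwwrzvw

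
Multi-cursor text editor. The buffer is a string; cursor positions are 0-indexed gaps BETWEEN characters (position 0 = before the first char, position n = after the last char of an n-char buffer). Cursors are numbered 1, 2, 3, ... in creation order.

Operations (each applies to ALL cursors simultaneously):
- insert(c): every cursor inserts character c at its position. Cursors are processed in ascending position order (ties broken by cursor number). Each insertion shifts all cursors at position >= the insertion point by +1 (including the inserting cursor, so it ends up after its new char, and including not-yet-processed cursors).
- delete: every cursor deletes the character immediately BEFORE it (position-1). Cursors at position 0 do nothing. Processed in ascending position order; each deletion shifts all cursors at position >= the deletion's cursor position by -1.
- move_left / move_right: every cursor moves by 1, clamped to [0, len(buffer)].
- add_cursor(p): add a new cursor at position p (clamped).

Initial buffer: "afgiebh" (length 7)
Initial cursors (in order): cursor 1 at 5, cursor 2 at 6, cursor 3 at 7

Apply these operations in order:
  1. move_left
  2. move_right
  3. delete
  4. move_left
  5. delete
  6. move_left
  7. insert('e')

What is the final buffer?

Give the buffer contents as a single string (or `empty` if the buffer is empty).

After op 1 (move_left): buffer="afgiebh" (len 7), cursors c1@4 c2@5 c3@6, authorship .......
After op 2 (move_right): buffer="afgiebh" (len 7), cursors c1@5 c2@6 c3@7, authorship .......
After op 3 (delete): buffer="afgi" (len 4), cursors c1@4 c2@4 c3@4, authorship ....
After op 4 (move_left): buffer="afgi" (len 4), cursors c1@3 c2@3 c3@3, authorship ....
After op 5 (delete): buffer="i" (len 1), cursors c1@0 c2@0 c3@0, authorship .
After op 6 (move_left): buffer="i" (len 1), cursors c1@0 c2@0 c3@0, authorship .
After op 7 (insert('e')): buffer="eeei" (len 4), cursors c1@3 c2@3 c3@3, authorship 123.

Answer: eeei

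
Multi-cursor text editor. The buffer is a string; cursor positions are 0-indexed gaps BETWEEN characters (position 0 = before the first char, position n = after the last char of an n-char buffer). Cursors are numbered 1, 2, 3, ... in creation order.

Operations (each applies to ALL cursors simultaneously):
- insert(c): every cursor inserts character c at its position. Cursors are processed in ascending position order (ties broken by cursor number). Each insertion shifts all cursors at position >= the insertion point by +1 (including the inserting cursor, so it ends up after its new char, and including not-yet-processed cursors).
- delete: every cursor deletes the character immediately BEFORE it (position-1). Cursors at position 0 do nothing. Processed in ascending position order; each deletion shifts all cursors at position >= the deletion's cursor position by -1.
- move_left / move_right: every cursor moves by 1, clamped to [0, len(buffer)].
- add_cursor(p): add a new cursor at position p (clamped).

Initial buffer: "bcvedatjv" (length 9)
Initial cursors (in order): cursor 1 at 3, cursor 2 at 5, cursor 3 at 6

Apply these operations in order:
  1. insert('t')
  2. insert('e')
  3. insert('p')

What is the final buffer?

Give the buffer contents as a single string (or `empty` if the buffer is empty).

After op 1 (insert('t')): buffer="bcvtedtattjv" (len 12), cursors c1@4 c2@7 c3@9, authorship ...1..2.3...
After op 2 (insert('e')): buffer="bcvteedteatetjv" (len 15), cursors c1@5 c2@9 c3@12, authorship ...11..22.33...
After op 3 (insert('p')): buffer="bcvtepedtepateptjv" (len 18), cursors c1@6 c2@11 c3@15, authorship ...111..222.333...

Answer: bcvtepedtepateptjv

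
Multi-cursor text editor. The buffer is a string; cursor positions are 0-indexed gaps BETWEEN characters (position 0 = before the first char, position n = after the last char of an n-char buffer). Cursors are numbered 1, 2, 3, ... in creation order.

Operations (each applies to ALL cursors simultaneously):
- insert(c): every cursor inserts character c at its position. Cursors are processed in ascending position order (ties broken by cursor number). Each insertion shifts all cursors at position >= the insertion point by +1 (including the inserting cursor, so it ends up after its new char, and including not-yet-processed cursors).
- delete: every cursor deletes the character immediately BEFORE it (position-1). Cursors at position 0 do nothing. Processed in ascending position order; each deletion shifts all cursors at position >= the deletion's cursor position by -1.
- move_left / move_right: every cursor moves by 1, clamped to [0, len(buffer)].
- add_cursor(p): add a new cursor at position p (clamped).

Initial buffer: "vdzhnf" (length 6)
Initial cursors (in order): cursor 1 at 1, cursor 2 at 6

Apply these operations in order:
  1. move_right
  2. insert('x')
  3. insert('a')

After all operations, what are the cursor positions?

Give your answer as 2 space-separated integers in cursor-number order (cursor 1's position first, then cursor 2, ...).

Answer: 4 10

Derivation:
After op 1 (move_right): buffer="vdzhnf" (len 6), cursors c1@2 c2@6, authorship ......
After op 2 (insert('x')): buffer="vdxzhnfx" (len 8), cursors c1@3 c2@8, authorship ..1....2
After op 3 (insert('a')): buffer="vdxazhnfxa" (len 10), cursors c1@4 c2@10, authorship ..11....22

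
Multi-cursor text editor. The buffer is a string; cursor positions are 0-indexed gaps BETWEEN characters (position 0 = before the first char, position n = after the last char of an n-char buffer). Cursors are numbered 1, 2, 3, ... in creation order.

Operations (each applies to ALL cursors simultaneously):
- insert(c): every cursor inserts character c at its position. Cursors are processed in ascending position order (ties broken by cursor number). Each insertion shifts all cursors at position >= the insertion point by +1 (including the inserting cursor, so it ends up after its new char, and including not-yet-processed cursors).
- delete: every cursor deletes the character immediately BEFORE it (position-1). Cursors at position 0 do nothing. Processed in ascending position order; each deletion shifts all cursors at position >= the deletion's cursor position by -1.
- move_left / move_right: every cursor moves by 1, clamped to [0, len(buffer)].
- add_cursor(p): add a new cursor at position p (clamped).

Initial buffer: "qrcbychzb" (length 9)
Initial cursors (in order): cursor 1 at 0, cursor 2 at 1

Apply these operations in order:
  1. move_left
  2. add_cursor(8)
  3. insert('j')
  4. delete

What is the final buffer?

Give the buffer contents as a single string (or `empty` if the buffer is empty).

Answer: qrcbychzb

Derivation:
After op 1 (move_left): buffer="qrcbychzb" (len 9), cursors c1@0 c2@0, authorship .........
After op 2 (add_cursor(8)): buffer="qrcbychzb" (len 9), cursors c1@0 c2@0 c3@8, authorship .........
After op 3 (insert('j')): buffer="jjqrcbychzjb" (len 12), cursors c1@2 c2@2 c3@11, authorship 12........3.
After op 4 (delete): buffer="qrcbychzb" (len 9), cursors c1@0 c2@0 c3@8, authorship .........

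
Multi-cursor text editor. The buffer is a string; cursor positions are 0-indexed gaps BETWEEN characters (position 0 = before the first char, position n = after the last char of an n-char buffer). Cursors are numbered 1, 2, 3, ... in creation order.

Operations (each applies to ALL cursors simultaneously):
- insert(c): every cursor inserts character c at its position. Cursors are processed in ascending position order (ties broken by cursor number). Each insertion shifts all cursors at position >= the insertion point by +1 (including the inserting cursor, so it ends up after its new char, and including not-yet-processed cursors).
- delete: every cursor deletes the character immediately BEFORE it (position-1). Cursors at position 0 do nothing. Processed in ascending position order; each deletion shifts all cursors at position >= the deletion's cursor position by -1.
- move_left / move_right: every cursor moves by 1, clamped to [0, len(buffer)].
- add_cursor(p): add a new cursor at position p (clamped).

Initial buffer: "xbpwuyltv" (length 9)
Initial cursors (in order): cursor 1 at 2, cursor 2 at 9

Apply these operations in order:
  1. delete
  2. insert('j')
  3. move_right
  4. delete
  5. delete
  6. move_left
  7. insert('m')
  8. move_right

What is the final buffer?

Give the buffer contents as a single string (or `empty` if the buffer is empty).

Answer: mxwuyml

Derivation:
After op 1 (delete): buffer="xpwuylt" (len 7), cursors c1@1 c2@7, authorship .......
After op 2 (insert('j')): buffer="xjpwuyltj" (len 9), cursors c1@2 c2@9, authorship .1......2
After op 3 (move_right): buffer="xjpwuyltj" (len 9), cursors c1@3 c2@9, authorship .1......2
After op 4 (delete): buffer="xjwuylt" (len 7), cursors c1@2 c2@7, authorship .1.....
After op 5 (delete): buffer="xwuyl" (len 5), cursors c1@1 c2@5, authorship .....
After op 6 (move_left): buffer="xwuyl" (len 5), cursors c1@0 c2@4, authorship .....
After op 7 (insert('m')): buffer="mxwuyml" (len 7), cursors c1@1 c2@6, authorship 1....2.
After op 8 (move_right): buffer="mxwuyml" (len 7), cursors c1@2 c2@7, authorship 1....2.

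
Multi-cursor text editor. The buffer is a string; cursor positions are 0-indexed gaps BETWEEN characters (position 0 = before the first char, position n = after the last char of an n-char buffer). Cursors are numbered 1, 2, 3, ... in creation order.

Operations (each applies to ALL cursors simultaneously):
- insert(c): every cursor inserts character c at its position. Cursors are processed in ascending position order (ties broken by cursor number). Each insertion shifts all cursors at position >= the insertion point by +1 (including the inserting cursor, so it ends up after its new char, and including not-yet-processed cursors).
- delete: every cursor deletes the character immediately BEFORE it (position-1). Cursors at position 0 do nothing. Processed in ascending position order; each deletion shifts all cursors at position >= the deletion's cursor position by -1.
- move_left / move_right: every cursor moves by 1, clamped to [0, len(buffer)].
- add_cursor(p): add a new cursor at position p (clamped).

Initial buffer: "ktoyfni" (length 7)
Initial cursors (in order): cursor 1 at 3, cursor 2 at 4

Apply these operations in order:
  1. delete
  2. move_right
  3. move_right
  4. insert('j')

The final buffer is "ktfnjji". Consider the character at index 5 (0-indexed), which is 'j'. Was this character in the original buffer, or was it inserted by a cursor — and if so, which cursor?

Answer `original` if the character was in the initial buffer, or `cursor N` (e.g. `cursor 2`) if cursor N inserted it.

Answer: cursor 2

Derivation:
After op 1 (delete): buffer="ktfni" (len 5), cursors c1@2 c2@2, authorship .....
After op 2 (move_right): buffer="ktfni" (len 5), cursors c1@3 c2@3, authorship .....
After op 3 (move_right): buffer="ktfni" (len 5), cursors c1@4 c2@4, authorship .....
After op 4 (insert('j')): buffer="ktfnjji" (len 7), cursors c1@6 c2@6, authorship ....12.
Authorship (.=original, N=cursor N): . . . . 1 2 .
Index 5: author = 2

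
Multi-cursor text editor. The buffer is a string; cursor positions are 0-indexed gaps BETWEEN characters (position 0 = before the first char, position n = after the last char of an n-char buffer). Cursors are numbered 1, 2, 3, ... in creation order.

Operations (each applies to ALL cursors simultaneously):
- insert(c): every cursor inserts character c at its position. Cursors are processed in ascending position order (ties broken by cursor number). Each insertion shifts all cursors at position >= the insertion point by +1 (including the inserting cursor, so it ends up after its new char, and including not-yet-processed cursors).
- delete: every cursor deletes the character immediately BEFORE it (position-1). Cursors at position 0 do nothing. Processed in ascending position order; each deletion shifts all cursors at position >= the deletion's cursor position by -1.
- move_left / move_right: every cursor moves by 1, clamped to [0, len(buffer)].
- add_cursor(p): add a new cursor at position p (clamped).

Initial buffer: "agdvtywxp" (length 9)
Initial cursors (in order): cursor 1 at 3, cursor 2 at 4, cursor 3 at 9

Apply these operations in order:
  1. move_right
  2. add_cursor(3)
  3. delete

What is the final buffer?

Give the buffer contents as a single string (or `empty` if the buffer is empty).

After op 1 (move_right): buffer="agdvtywxp" (len 9), cursors c1@4 c2@5 c3@9, authorship .........
After op 2 (add_cursor(3)): buffer="agdvtywxp" (len 9), cursors c4@3 c1@4 c2@5 c3@9, authorship .........
After op 3 (delete): buffer="agywx" (len 5), cursors c1@2 c2@2 c4@2 c3@5, authorship .....

Answer: agywx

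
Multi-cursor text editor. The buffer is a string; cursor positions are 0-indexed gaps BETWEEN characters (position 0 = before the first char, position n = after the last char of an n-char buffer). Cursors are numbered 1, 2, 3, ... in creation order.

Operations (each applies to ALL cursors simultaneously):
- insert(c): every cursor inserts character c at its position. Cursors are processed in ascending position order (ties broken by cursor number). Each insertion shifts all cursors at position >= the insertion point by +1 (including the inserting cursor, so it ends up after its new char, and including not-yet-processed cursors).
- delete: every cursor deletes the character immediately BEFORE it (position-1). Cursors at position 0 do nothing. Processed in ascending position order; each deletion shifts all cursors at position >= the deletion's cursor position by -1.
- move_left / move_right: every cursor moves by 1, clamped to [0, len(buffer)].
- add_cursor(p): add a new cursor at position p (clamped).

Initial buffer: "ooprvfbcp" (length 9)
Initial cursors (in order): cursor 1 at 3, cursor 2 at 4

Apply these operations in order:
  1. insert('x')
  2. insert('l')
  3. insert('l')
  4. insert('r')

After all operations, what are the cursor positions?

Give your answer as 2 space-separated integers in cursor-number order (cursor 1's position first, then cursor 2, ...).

Answer: 7 12

Derivation:
After op 1 (insert('x')): buffer="oopxrxvfbcp" (len 11), cursors c1@4 c2@6, authorship ...1.2.....
After op 2 (insert('l')): buffer="oopxlrxlvfbcp" (len 13), cursors c1@5 c2@8, authorship ...11.22.....
After op 3 (insert('l')): buffer="oopxllrxllvfbcp" (len 15), cursors c1@6 c2@10, authorship ...111.222.....
After op 4 (insert('r')): buffer="oopxllrrxllrvfbcp" (len 17), cursors c1@7 c2@12, authorship ...1111.2222.....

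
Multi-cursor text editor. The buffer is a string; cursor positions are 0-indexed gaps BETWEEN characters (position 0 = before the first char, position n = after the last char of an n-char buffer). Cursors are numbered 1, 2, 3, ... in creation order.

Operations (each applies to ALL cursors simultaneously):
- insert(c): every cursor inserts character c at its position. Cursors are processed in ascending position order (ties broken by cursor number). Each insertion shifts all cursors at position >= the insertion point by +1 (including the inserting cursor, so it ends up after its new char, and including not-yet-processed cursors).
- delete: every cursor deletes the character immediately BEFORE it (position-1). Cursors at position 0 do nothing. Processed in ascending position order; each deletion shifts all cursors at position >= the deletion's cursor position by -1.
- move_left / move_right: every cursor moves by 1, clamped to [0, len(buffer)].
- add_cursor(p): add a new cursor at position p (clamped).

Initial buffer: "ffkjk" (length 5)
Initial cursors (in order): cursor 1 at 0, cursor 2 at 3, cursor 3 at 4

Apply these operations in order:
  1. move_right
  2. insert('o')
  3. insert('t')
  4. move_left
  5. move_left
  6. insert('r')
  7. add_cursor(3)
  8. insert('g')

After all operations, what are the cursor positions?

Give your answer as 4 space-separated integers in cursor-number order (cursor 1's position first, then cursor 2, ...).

Answer: 3 11 16 5

Derivation:
After op 1 (move_right): buffer="ffkjk" (len 5), cursors c1@1 c2@4 c3@5, authorship .....
After op 2 (insert('o')): buffer="fofkjoko" (len 8), cursors c1@2 c2@6 c3@8, authorship .1...2.3
After op 3 (insert('t')): buffer="fotfkjotkot" (len 11), cursors c1@3 c2@8 c3@11, authorship .11...22.33
After op 4 (move_left): buffer="fotfkjotkot" (len 11), cursors c1@2 c2@7 c3@10, authorship .11...22.33
After op 5 (move_left): buffer="fotfkjotkot" (len 11), cursors c1@1 c2@6 c3@9, authorship .11...22.33
After op 6 (insert('r')): buffer="frotfkjrotkrot" (len 14), cursors c1@2 c2@8 c3@12, authorship .111...222.333
After op 7 (add_cursor(3)): buffer="frotfkjrotkrot" (len 14), cursors c1@2 c4@3 c2@8 c3@12, authorship .111...222.333
After op 8 (insert('g')): buffer="frgogtfkjrgotkrgot" (len 18), cursors c1@3 c4@5 c2@11 c3@16, authorship .11141...2222.3333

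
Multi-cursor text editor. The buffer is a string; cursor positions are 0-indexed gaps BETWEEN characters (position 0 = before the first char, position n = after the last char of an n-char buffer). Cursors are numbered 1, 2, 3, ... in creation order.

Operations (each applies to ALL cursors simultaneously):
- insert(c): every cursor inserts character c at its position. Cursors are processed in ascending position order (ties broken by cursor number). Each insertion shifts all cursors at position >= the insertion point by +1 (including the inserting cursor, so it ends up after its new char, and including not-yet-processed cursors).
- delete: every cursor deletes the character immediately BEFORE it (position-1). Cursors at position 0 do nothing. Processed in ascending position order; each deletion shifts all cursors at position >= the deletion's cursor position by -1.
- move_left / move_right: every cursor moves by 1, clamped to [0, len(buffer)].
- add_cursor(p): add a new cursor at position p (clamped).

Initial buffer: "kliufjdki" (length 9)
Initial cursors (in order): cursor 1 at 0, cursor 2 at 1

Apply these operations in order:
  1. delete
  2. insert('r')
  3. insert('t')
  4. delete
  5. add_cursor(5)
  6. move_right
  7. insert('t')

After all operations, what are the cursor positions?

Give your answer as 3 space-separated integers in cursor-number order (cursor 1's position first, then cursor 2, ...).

After op 1 (delete): buffer="liufjdki" (len 8), cursors c1@0 c2@0, authorship ........
After op 2 (insert('r')): buffer="rrliufjdki" (len 10), cursors c1@2 c2@2, authorship 12........
After op 3 (insert('t')): buffer="rrttliufjdki" (len 12), cursors c1@4 c2@4, authorship 1212........
After op 4 (delete): buffer="rrliufjdki" (len 10), cursors c1@2 c2@2, authorship 12........
After op 5 (add_cursor(5)): buffer="rrliufjdki" (len 10), cursors c1@2 c2@2 c3@5, authorship 12........
After op 6 (move_right): buffer="rrliufjdki" (len 10), cursors c1@3 c2@3 c3@6, authorship 12........
After op 7 (insert('t')): buffer="rrlttiuftjdki" (len 13), cursors c1@5 c2@5 c3@9, authorship 12.12...3....

Answer: 5 5 9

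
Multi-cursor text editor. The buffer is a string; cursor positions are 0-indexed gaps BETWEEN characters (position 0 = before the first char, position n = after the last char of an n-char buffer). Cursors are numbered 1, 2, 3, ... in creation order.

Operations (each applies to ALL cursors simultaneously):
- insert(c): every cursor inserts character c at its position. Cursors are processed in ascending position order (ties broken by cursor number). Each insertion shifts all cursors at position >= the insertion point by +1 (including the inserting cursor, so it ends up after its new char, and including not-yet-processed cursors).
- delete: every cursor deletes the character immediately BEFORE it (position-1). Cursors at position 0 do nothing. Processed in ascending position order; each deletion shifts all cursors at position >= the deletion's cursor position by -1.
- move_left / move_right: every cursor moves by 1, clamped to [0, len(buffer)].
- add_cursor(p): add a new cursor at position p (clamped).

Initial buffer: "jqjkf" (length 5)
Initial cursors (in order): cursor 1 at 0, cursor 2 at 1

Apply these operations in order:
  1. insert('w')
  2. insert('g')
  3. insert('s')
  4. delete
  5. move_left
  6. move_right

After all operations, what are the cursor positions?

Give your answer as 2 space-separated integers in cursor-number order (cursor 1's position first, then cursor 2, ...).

Answer: 2 5

Derivation:
After op 1 (insert('w')): buffer="wjwqjkf" (len 7), cursors c1@1 c2@3, authorship 1.2....
After op 2 (insert('g')): buffer="wgjwgqjkf" (len 9), cursors c1@2 c2@5, authorship 11.22....
After op 3 (insert('s')): buffer="wgsjwgsqjkf" (len 11), cursors c1@3 c2@7, authorship 111.222....
After op 4 (delete): buffer="wgjwgqjkf" (len 9), cursors c1@2 c2@5, authorship 11.22....
After op 5 (move_left): buffer="wgjwgqjkf" (len 9), cursors c1@1 c2@4, authorship 11.22....
After op 6 (move_right): buffer="wgjwgqjkf" (len 9), cursors c1@2 c2@5, authorship 11.22....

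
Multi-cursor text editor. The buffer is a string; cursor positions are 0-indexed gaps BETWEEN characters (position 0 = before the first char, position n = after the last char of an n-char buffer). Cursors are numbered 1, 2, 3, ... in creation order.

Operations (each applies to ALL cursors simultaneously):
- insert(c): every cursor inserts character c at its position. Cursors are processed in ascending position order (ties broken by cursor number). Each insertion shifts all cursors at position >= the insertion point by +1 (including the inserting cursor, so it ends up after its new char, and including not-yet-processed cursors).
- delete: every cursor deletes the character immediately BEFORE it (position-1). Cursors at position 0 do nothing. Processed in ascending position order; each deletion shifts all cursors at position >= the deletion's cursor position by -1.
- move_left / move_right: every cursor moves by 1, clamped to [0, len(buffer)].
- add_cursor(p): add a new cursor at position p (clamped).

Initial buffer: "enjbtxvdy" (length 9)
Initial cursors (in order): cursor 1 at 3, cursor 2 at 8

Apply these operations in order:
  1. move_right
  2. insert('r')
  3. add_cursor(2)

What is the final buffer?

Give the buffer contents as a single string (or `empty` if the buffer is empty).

Answer: enjbrtxvdyr

Derivation:
After op 1 (move_right): buffer="enjbtxvdy" (len 9), cursors c1@4 c2@9, authorship .........
After op 2 (insert('r')): buffer="enjbrtxvdyr" (len 11), cursors c1@5 c2@11, authorship ....1.....2
After op 3 (add_cursor(2)): buffer="enjbrtxvdyr" (len 11), cursors c3@2 c1@5 c2@11, authorship ....1.....2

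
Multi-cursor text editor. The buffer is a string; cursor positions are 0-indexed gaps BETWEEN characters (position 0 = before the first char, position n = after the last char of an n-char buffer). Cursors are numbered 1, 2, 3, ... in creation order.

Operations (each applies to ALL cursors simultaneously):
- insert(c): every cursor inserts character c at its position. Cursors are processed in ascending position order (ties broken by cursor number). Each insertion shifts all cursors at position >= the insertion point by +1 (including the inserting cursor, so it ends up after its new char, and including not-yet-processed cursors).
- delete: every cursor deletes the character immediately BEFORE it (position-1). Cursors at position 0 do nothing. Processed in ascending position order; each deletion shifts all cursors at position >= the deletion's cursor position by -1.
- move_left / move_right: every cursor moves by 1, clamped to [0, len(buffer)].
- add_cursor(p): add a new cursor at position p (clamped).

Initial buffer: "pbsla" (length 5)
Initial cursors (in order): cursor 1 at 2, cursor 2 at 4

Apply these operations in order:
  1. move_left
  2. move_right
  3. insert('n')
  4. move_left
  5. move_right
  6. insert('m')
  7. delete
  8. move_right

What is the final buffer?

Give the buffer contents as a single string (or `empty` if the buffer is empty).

Answer: pbnslna

Derivation:
After op 1 (move_left): buffer="pbsla" (len 5), cursors c1@1 c2@3, authorship .....
After op 2 (move_right): buffer="pbsla" (len 5), cursors c1@2 c2@4, authorship .....
After op 3 (insert('n')): buffer="pbnslna" (len 7), cursors c1@3 c2@6, authorship ..1..2.
After op 4 (move_left): buffer="pbnslna" (len 7), cursors c1@2 c2@5, authorship ..1..2.
After op 5 (move_right): buffer="pbnslna" (len 7), cursors c1@3 c2@6, authorship ..1..2.
After op 6 (insert('m')): buffer="pbnmslnma" (len 9), cursors c1@4 c2@8, authorship ..11..22.
After op 7 (delete): buffer="pbnslna" (len 7), cursors c1@3 c2@6, authorship ..1..2.
After op 8 (move_right): buffer="pbnslna" (len 7), cursors c1@4 c2@7, authorship ..1..2.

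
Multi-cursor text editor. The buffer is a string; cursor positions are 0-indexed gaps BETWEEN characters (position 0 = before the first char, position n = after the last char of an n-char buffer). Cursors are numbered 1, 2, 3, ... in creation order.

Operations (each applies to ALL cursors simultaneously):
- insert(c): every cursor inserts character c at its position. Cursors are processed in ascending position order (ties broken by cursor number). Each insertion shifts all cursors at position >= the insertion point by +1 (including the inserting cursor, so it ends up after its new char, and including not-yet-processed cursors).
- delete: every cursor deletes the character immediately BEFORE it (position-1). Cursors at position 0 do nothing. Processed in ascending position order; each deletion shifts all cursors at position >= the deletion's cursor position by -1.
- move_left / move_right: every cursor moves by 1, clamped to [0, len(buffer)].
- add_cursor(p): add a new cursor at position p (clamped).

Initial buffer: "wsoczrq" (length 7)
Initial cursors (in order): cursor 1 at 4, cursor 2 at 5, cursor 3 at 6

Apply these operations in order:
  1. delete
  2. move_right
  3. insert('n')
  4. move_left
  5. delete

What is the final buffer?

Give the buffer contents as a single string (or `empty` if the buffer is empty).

Answer: wson

Derivation:
After op 1 (delete): buffer="wsoq" (len 4), cursors c1@3 c2@3 c3@3, authorship ....
After op 2 (move_right): buffer="wsoq" (len 4), cursors c1@4 c2@4 c3@4, authorship ....
After op 3 (insert('n')): buffer="wsoqnnn" (len 7), cursors c1@7 c2@7 c3@7, authorship ....123
After op 4 (move_left): buffer="wsoqnnn" (len 7), cursors c1@6 c2@6 c3@6, authorship ....123
After op 5 (delete): buffer="wson" (len 4), cursors c1@3 c2@3 c3@3, authorship ...3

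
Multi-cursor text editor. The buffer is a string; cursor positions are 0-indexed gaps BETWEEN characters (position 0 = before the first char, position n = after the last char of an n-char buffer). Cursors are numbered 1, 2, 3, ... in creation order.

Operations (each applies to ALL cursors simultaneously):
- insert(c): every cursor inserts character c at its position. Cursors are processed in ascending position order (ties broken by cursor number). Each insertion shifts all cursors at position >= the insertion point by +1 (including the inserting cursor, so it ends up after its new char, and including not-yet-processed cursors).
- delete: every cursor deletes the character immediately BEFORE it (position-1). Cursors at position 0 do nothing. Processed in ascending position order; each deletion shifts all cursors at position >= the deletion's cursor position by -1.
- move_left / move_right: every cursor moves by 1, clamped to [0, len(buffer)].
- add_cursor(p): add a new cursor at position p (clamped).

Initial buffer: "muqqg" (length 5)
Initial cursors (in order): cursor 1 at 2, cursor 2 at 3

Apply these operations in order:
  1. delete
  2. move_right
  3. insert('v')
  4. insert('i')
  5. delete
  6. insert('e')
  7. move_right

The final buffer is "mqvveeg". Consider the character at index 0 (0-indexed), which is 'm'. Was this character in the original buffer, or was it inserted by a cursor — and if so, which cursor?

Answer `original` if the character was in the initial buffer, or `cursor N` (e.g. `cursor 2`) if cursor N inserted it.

After op 1 (delete): buffer="mqg" (len 3), cursors c1@1 c2@1, authorship ...
After op 2 (move_right): buffer="mqg" (len 3), cursors c1@2 c2@2, authorship ...
After op 3 (insert('v')): buffer="mqvvg" (len 5), cursors c1@4 c2@4, authorship ..12.
After op 4 (insert('i')): buffer="mqvviig" (len 7), cursors c1@6 c2@6, authorship ..1212.
After op 5 (delete): buffer="mqvvg" (len 5), cursors c1@4 c2@4, authorship ..12.
After op 6 (insert('e')): buffer="mqvveeg" (len 7), cursors c1@6 c2@6, authorship ..1212.
After op 7 (move_right): buffer="mqvveeg" (len 7), cursors c1@7 c2@7, authorship ..1212.
Authorship (.=original, N=cursor N): . . 1 2 1 2 .
Index 0: author = original

Answer: original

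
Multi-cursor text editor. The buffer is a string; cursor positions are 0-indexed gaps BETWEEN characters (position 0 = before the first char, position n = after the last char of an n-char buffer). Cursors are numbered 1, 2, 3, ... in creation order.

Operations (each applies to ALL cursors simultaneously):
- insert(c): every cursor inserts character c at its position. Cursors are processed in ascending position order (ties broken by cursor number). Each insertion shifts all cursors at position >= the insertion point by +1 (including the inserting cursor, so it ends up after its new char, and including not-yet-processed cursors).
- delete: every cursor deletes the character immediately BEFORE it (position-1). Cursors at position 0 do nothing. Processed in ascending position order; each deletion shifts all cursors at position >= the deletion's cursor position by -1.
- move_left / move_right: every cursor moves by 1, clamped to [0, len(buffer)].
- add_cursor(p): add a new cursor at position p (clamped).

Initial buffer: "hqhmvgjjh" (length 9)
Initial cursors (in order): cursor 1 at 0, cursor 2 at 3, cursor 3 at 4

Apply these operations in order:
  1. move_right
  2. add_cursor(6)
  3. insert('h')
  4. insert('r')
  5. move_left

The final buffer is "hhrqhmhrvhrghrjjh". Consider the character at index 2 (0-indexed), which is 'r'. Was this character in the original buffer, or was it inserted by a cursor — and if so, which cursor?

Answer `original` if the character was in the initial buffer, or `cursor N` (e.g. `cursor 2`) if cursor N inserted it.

After op 1 (move_right): buffer="hqhmvgjjh" (len 9), cursors c1@1 c2@4 c3@5, authorship .........
After op 2 (add_cursor(6)): buffer="hqhmvgjjh" (len 9), cursors c1@1 c2@4 c3@5 c4@6, authorship .........
After op 3 (insert('h')): buffer="hhqhmhvhghjjh" (len 13), cursors c1@2 c2@6 c3@8 c4@10, authorship .1...2.3.4...
After op 4 (insert('r')): buffer="hhrqhmhrvhrghrjjh" (len 17), cursors c1@3 c2@8 c3@11 c4@14, authorship .11...22.33.44...
After op 5 (move_left): buffer="hhrqhmhrvhrghrjjh" (len 17), cursors c1@2 c2@7 c3@10 c4@13, authorship .11...22.33.44...
Authorship (.=original, N=cursor N): . 1 1 . . . 2 2 . 3 3 . 4 4 . . .
Index 2: author = 1

Answer: cursor 1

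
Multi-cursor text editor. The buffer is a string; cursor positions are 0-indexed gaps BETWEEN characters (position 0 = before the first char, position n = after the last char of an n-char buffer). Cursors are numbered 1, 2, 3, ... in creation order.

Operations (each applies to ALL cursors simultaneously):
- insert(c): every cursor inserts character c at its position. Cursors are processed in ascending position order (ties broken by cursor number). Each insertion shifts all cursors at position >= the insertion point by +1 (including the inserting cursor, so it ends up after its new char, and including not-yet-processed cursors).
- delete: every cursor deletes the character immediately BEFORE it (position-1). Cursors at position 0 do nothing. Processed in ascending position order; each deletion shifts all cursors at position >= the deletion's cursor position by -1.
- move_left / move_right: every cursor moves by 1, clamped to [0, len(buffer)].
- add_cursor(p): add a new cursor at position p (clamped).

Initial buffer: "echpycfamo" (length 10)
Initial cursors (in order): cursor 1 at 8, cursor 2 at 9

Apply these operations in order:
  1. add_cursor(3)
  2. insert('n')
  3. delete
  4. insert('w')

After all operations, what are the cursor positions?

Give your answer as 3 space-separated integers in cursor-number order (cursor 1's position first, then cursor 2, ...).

Answer: 10 12 4

Derivation:
After op 1 (add_cursor(3)): buffer="echpycfamo" (len 10), cursors c3@3 c1@8 c2@9, authorship ..........
After op 2 (insert('n')): buffer="echnpycfanmno" (len 13), cursors c3@4 c1@10 c2@12, authorship ...3.....1.2.
After op 3 (delete): buffer="echpycfamo" (len 10), cursors c3@3 c1@8 c2@9, authorship ..........
After op 4 (insert('w')): buffer="echwpycfawmwo" (len 13), cursors c3@4 c1@10 c2@12, authorship ...3.....1.2.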